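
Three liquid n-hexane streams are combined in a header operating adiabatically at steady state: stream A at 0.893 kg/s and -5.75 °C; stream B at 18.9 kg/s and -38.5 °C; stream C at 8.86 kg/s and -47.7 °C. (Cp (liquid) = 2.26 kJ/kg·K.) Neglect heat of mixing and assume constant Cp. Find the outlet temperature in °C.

Adiabatic, steady state ⇒ Σ ṁᵢCp,ᵢ(T_out − Tᵢ) = 0
Σ ṁᵢCp,ᵢTᵢ = 0.893×2.26×-5.75 + 18.9×2.26×-38.5 + 8.86×2.26×-47.7 = -2611.2
Σ ṁᵢCp,ᵢ = 0.893×2.26 + 18.9×2.26 + 8.86×2.26 = 64.756
T_out = -2611.2 / 64.756 = -40.324 °C

T_out = -40.3 °C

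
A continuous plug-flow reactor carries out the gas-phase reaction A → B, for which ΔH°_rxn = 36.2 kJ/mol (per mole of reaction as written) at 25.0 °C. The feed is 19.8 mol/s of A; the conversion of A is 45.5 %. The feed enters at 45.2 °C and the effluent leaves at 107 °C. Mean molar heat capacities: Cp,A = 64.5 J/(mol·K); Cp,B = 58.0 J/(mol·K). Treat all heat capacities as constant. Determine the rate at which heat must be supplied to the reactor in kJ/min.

Extent of reaction ξ = 0.455 × 19.8 = 9.009 mol/s
Reaction term: ξ·ΔH°_rxn = 9.009 × 36.2 = 326.13 kJ/s
Sensible, feed 45.2→25 °C: -25.797 kJ/s
Outlet flows (mol/s): A 10.791, B 9.009
Sensible, products 25→107 °C: 99.92 kJ/s
Q = ΔH = 400.25 kJ/s = 400.25 kW
Heat supplied = 24015 kJ/min

Q_in = 24000 kJ/min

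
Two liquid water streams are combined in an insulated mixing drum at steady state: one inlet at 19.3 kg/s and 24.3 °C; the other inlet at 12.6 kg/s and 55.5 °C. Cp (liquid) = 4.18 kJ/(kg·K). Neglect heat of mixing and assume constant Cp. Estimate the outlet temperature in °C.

Adiabatic, steady state ⇒ Σ ṁᵢCp,ᵢ(T_out − Tᵢ) = 0
T_out = Σ ṁᵢCp,ᵢTᵢ / Σ ṁᵢCp,ᵢ
      = 4883.5 / 133.34 = 36.624 °C

T_out = 36.6 °C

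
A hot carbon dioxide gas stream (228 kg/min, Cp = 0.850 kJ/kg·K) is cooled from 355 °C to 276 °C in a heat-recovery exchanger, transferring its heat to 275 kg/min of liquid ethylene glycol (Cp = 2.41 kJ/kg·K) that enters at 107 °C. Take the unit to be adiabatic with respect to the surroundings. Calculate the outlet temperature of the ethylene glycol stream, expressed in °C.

T_c,out = 130 °C

Heat released by hot stream: Q = 228 × 0.850 × (355 − 276) = 15310 kJ/min
Energy balance on cold side (adiabatic exchanger): Q = ṁ_c·Cp_c·(T_c,out − T_c,in)
T_c,out = 107 + 15310/(275 × 2.41) = 130.1 °C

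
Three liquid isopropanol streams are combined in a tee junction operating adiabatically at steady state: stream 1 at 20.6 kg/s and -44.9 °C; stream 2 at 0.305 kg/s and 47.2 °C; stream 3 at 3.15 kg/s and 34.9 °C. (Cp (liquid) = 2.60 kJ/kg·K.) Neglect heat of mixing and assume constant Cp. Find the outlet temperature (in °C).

T_out = -33.3 °C

No heat crosses the boundary, so H_out = H_in.
Σ ṁᵢCp,ᵢTᵢ = 20.6×2.60×-44.9 + 0.305×2.60×47.2 + 3.15×2.60×34.9 = -2081.6
Σ ṁᵢCp,ᵢ = 20.6×2.60 + 0.305×2.60 + 3.15×2.60 = 62.543
T_out = -2081.6 / 62.543 = -33.282 °C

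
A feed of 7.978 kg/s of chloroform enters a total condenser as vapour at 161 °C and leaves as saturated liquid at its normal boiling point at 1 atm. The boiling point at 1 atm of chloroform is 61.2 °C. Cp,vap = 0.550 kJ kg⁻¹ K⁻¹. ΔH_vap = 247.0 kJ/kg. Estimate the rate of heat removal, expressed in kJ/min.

vapour 161→61.2 °C: -54.89 kJ/kg
condensation at 61.2 °C: -247 kJ/kg
Δh = -54.89 + -247 = -301.89 kJ/kg
Q = ṁ·Δh = 7.978 kg/s × -301.89 kJ/kg = -2408.5 kJ/s
|Q| = 2408.5 kW = 144510 kJ/min

Q_c = 145000 kJ/min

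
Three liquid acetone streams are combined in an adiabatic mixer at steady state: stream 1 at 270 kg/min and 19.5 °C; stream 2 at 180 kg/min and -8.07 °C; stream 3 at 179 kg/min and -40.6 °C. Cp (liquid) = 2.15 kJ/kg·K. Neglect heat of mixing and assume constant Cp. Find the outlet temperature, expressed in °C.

T_out = -5.49 °C

Energy balance with Q = 0: Σ ṁᵢCp,ᵢ(T_out − Tᵢ) = 0
Σ ṁᵢCp,ᵢTᵢ = 270×2.15×19.5 + 180×2.15×-8.07 + 179×2.15×-40.6 = -7428.2
Σ ṁᵢCp,ᵢ = 270×2.15 + 180×2.15 + 179×2.15 = 1352.3
T_out = -7428.2 / 1352.3 = -5.4928 °C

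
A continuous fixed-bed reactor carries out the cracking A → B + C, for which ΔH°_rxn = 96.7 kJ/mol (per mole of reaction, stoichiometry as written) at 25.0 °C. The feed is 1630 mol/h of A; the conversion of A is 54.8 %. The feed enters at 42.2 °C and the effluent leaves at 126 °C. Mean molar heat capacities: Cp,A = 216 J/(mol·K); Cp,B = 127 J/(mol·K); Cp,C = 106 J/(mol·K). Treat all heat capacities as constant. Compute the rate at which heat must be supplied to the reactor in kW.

Q_in = 32.6 kW

Extent of reaction ξ = 0.548 × 1630 = 893.24 mol/h
Reaction term: ξ·ΔH°_rxn = 893.24 × 96.7 = 86376 kJ/h
Sensible, feed 42.2→25 °C: -6055.8 kJ/h
Outlet flows (mol/h): A 736.76, B 893.24, C 893.24
Sensible, products 25→126 °C: 37094 kJ/h
Q = ΔH = 117410 kJ/h = 32.615 kW
Heat supplied = 32.615 kW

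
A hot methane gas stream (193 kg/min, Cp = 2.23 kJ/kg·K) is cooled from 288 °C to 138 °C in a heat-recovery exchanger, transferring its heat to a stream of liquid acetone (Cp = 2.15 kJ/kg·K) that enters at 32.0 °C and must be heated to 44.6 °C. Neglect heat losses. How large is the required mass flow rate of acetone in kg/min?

Heat released by hot stream: Q = 193 × 2.23 × (288 − 138) = 64558 kJ/min
Energy balance on cold side (adiabatic exchanger): Q = ṁ_c·Cp_c·(T_c,out − T_c,in)
ṁ_c = 64558 / [2.15 × (44.6 − 32.0)] = 2383.1 kg/min

ṁ_c = 2380 kg/min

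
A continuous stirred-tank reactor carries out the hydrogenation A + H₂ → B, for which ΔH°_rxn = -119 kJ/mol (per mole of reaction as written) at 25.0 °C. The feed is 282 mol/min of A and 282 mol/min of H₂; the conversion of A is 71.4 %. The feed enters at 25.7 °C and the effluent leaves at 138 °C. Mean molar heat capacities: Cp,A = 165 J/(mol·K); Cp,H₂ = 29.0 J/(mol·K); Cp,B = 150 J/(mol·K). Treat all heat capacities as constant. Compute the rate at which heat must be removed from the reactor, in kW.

Extent of reaction ξ = 0.714 × 282 = 201.35 mol/min
Reaction term: ξ·ΔH°_rxn = 201.35 × -119 = -23960 kJ/min
Sensible, feed 25.7→25 °C: -38.296 kJ/min
Outlet flows (mol/min): A 80.652, H₂ 80.652, B 201.35
Sensible, products 25→138 °C: 5180.9 kJ/min
Q = ΔH = -18818 kJ/min = -313.63 kW
Heat removed = 313.63 kW

Q_out = 314 kW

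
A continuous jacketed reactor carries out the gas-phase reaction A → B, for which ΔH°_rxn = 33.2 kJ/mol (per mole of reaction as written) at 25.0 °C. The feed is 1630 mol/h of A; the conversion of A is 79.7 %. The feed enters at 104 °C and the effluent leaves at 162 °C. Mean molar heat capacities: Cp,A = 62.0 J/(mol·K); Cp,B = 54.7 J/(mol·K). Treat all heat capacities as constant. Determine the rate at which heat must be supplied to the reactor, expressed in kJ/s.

Q_in = 13.2 kJ/s

Extent of reaction ξ = 0.797 × 1630 = 1299.1 mol/h
Reaction term: ξ·ΔH°_rxn = 1299.1 × 33.2 = 43130 kJ/h
Sensible, feed 104→25 °C: -7983.7 kJ/h
Outlet flows (mol/h): A 330.89, B 1299.1
Sensible, products 25→162 °C: 12546 kJ/h
Q = ΔH = 47693 kJ/h = 13.248 kW
Heat supplied = 13.248 kJ/s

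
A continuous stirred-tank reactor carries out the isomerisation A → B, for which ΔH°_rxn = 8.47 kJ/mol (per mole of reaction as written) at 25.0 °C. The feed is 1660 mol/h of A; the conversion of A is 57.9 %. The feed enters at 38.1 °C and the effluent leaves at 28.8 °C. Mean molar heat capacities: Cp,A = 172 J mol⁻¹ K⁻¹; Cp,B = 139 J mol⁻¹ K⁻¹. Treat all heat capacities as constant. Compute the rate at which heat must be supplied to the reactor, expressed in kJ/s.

Q_in = 1.49 kJ/s

Extent of reaction ξ = 0.579 × 1660 = 961.14 mol/h
Reaction term: ξ·ΔH°_rxn = 961.14 × 8.47 = 8140.9 kJ/h
Sensible, feed 38.1→25 °C: -3740.3 kJ/h
Outlet flows (mol/h): A 698.86, B 961.14
Sensible, products 25→28.8 °C: 964.45 kJ/h
Q = ΔH = 5365 kJ/h = 1.4903 kW
Heat supplied = 1.4903 kJ/s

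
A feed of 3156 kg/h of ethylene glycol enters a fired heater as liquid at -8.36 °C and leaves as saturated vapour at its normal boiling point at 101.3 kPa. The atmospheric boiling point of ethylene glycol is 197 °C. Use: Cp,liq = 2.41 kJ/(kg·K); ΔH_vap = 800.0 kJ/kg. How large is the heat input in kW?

liquid -8.36→197 °C: 494.92 kJ/kg
vaporisation at 197 °C: 800 kJ/kg
Δh = 494.92 + 800 = 1294.9 kJ/kg
Q = ṁ·Δh = 3156 kg/h × 1294.9 kJ/kg = 4.0868e+06 kJ/h
|Q| = 1135.2 kW

Q = 1140 kW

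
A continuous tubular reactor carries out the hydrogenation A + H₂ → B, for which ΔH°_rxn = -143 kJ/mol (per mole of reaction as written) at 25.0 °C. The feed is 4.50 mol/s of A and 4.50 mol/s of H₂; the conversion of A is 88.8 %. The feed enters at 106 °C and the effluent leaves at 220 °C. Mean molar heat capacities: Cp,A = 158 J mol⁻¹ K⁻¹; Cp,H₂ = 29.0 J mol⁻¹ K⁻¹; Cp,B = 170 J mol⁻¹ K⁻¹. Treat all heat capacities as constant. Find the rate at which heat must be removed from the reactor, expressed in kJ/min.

Extent of reaction ξ = 0.888 × 4.50 = 3.996 mol/s
Reaction term: ξ·ΔH°_rxn = 3.996 × -143 = -571.43 kJ/s
Sensible, feed 106→25 °C: -68.162 kJ/s
Outlet flows (mol/s): A 0.504, H₂ 0.504, B 3.996
Sensible, products 25→220 °C: 150.85 kJ/s
Q = ΔH = -488.74 kJ/s = -488.74 kW
Heat removed = 29325 kJ/min

Q_out = 29300 kJ/min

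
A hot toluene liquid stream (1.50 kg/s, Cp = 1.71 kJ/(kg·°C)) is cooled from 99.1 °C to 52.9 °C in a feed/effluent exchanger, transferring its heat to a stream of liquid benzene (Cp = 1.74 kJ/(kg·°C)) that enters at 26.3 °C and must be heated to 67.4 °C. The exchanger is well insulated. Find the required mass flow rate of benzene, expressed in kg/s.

ṁ_c = 1.66 kg/s

Heat released by hot stream: Q = 1.50 × 1.71 × (99.1 − 52.9) = 118.5 kJ/s
Energy balance on cold side (adiabatic exchanger): Q = ṁ_c·Cp_c·(T_c,out − T_c,in)
ṁ_c = 118.5 / [1.74 × (67.4 − 26.3)] = 1.6571 kg/s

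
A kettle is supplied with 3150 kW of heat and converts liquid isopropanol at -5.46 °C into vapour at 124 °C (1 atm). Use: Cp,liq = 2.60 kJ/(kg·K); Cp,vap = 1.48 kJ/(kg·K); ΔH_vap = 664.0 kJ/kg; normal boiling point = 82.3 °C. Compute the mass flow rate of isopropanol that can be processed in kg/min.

Δh = 2.60×(82.3−-5.46) + 664.0 + 1.48×(124−82.3) = 953.89 kJ/kg
Q = 3150 kW = 3150 kJ/s = 189000 kJ/min
ṁ = Q/Δh = 189000 / 953.89 = 198.14 kg/min

ṁ = 198 kg/min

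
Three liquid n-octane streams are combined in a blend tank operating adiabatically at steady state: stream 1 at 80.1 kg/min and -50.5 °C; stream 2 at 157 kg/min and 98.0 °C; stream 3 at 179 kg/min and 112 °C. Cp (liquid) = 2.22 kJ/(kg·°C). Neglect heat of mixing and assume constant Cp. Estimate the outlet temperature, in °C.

T_out = 75.4 °C

No heat crosses the boundary, so H_out = H_in.
T_out = Σ ṁᵢCp,ᵢTᵢ / Σ ṁᵢCp,ᵢ
      = 69683 / 923.74 = 75.436 °C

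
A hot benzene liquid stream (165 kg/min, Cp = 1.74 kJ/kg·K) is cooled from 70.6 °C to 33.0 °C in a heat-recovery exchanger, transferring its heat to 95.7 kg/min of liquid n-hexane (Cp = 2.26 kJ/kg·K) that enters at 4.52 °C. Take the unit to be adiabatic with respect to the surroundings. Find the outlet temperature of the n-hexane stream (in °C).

Heat released by hot stream: Q = 165 × 1.74 × (70.6 − 33.0) = 10795 kJ/min
Energy balance on cold side (adiabatic exchanger): Q = ṁ_c·Cp_c·(T_c,out − T_c,in)
T_c,out = 4.52 + 10795/(95.7 × 2.26) = 54.432 °C

T_c,out = 54.4 °C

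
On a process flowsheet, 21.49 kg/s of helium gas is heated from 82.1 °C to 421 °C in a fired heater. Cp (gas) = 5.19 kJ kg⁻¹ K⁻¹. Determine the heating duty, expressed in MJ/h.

Q = ṁ·Cp·ΔT = 21.49 × 5.19 × (421 − 82.1) = 37799 kJ/s
Heating duty = 136070 MJ/h

Q = 136000 MJ/h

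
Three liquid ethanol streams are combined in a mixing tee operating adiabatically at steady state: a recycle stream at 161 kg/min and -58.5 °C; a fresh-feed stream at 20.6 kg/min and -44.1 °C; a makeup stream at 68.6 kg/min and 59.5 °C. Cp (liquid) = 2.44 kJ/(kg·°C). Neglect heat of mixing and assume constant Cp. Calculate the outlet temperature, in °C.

No heat crosses the boundary, so H_out = H_in.
Σ ṁᵢCp,ᵢTᵢ = 161×2.44×-58.5 + 20.6×2.44×-44.1 + 68.6×2.44×59.5 = -15238
Σ ṁᵢCp,ᵢ = 161×2.44 + 20.6×2.44 + 68.6×2.44 = 610.49
T_out = -15238 / 610.49 = -24.961 °C

T_out = -25.0 °C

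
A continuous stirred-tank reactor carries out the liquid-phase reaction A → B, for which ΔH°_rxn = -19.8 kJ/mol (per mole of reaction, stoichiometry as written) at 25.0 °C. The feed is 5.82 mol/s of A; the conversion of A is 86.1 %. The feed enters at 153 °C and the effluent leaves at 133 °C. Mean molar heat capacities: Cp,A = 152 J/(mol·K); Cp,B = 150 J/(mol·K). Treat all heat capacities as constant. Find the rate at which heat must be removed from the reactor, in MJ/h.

Q_out = 425 MJ/h

Extent of reaction ξ = 0.861 × 5.82 = 5.011 mol/s
Reaction term: ξ·ΔH°_rxn = 5.011 × -19.8 = -99.218 kJ/s
Sensible, feed 153→25 °C: -113.23 kJ/s
Outlet flows (mol/s): A 0.80898, B 5.011
Sensible, products 25→133 °C: 94.459 kJ/s
Q = ΔH = -117.99 kJ/s = -117.99 kW
Heat removed = 424.78 MJ/h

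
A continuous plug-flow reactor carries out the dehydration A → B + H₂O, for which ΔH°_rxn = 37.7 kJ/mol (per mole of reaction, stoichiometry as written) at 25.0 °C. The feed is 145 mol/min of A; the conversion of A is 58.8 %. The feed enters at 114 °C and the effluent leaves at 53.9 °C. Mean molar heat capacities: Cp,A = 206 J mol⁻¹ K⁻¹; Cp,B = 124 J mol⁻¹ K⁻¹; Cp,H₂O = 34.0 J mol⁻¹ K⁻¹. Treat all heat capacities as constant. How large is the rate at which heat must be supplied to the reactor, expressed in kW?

Q_in = 21.7 kW

Extent of reaction ξ = 0.588 × 145 = 85.26 mol/min
Reaction term: ξ·ΔH°_rxn = 85.26 × 37.7 = 3214.3 kJ/min
Sensible, feed 114→25 °C: -2658.4 kJ/min
Outlet flows (mol/min): A 59.74, B 85.26, H₂O 85.26
Sensible, products 25→53.9 °C: 744.97 kJ/min
Q = ΔH = 1300.8 kJ/min = 21.681 kW
Heat supplied = 21.681 kW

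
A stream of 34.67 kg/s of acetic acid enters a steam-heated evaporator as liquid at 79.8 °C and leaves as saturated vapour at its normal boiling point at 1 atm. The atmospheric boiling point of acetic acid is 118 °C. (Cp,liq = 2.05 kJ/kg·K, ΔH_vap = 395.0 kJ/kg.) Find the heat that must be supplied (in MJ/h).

liquid 79.8→118 °C: 78.31 kJ/kg
vaporisation at 118 °C: 395 kJ/kg
Δh = 78.31 + 395 = 473.31 kJ/kg
Q = ṁ·Δh = 34.67 kg/s × 473.31 kJ/kg = 16410 kJ/s
|Q| = 16410 kW = 59075 MJ/h

Q = 59100 MJ/h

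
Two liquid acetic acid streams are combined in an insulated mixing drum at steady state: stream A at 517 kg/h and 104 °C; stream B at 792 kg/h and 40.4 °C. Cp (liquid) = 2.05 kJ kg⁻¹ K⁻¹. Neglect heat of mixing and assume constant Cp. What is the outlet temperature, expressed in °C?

T_out = 65.5 °C

No heat crosses the boundary, so H_out = H_in.
Σ ṁᵢCp,ᵢTᵢ = 517×2.05×104 + 792×2.05×40.4 = 175820
Σ ṁᵢCp,ᵢ = 517×2.05 + 792×2.05 = 2683.4
T_out = 175820 / 2683.4 = 65.519 °C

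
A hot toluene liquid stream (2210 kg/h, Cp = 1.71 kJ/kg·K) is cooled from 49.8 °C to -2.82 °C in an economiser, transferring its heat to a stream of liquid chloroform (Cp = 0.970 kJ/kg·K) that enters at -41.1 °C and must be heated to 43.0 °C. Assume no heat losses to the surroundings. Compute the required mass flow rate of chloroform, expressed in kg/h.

ṁ_c = 2440 kg/h

Heat released by hot stream: Q = 2210 × 1.71 × (49.8 − -2.82) = 198860 kJ/h
Energy balance on cold side (adiabatic exchanger): Q = ṁ_c·Cp_c·(T_c,out − T_c,in)
ṁ_c = 198860 / [0.970 × (43.0 − -41.1)] = 2437.7 kg/h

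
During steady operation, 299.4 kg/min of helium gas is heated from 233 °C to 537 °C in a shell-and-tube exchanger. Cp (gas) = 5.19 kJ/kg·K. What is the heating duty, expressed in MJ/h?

Q = ṁ·Cp·ΔT = 299.4 × 5.19 × (537 − 233) = 472380 kJ/min
Converting: 472380 / 60 s = 7873 kW
Heating duty = 28343 MJ/h

Q = 28300 MJ/h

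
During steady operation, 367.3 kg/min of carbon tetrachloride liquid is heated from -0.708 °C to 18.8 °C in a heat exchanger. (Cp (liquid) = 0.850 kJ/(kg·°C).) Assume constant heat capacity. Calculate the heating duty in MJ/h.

Q = ṁ·Cp·ΔT = 367.3 × 0.850 × (18.8 − -0.708) = 6090.5 kJ/min
Converting: 6090.5 / 60 s = 101.51 kW
Heating duty = 365.43 MJ/h

Q = 365 MJ/h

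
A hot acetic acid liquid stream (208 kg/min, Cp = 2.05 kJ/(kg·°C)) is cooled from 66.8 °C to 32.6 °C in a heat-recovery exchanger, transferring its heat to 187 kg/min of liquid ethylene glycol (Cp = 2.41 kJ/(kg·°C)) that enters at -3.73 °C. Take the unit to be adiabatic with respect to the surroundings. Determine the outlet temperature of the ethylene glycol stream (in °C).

T_c,out = 28.6 °C

Heat released by hot stream: Q = 208 × 2.05 × (66.8 − 32.6) = 14583 kJ/min
Energy balance on cold side (adiabatic exchanger): Q = ṁ_c·Cp_c·(T_c,out − T_c,in)
T_c,out = -3.73 + 14583/(187 × 2.41) = 28.628 °C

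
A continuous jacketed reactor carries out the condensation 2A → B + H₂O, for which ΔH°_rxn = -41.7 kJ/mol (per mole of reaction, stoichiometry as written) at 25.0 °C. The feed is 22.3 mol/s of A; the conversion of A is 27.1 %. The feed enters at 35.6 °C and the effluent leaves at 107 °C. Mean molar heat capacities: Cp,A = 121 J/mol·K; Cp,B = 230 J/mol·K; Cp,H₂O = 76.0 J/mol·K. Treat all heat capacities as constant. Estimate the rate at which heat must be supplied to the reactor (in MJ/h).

Q_in = 297 MJ/h

Extent of reaction ξ = 0.271 × 22.3 / 2 = 3.0217 mol/s
Reaction term: ξ·ΔH°_rxn = 3.0217 × -41.7 = -126 kJ/s
Sensible, feed 35.6→25 °C: -28.602 kJ/s
Outlet flows (mol/s): A 16.257, B 3.0217, H₂O 3.0217
Sensible, products 25→107 °C: 237.12 kJ/s
Q = ΔH = 82.513 kJ/s = 82.513 kW
Heat supplied = 297.05 MJ/h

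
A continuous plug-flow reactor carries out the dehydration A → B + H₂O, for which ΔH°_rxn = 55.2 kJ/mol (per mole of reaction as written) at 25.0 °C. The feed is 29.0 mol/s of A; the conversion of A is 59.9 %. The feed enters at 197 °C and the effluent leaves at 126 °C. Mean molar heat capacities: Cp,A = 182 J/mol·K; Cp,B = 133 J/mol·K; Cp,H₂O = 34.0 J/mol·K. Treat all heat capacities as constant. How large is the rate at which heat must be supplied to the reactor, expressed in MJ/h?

Extent of reaction ξ = 0.599 × 29.0 = 17.371 mol/s
Reaction term: ξ·ΔH°_rxn = 17.371 × 55.2 = 958.88 kJ/s
Sensible, feed 197→25 °C: -907.82 kJ/s
Outlet flows (mol/s): A 11.629, B 17.371, H₂O 17.371
Sensible, products 25→126 °C: 506.76 kJ/s
Q = ΔH = 557.82 kJ/s = 557.82 kW
Heat supplied = 2008.2 MJ/h

Q_in = 2010 MJ/h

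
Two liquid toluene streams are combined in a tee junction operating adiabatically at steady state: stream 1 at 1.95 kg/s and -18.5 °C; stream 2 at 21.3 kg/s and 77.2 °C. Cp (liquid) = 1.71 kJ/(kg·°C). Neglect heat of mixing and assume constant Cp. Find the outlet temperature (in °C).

T_out = 69.2 °C

Adiabatic, steady state ⇒ Σ ṁᵢCp,ᵢ(T_out − Tᵢ) = 0
T_out = Σ ṁᵢCp,ᵢTᵢ / Σ ṁᵢCp,ᵢ
      = 2750.2 / 39.758 = 69.174 °C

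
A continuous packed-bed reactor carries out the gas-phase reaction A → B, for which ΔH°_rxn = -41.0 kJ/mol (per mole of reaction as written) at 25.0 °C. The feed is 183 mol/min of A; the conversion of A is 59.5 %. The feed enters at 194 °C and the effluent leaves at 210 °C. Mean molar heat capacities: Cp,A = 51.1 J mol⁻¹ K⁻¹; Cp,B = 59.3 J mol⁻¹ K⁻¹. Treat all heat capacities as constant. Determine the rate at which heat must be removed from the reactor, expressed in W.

Extent of reaction ξ = 0.595 × 183 = 108.88 mol/min
Reaction term: ξ·ΔH°_rxn = 108.88 × -41.0 = -4464.3 kJ/min
Sensible, feed 194→25 °C: -1580.4 kJ/min
Outlet flows (mol/min): A 74.115, B 108.88
Sensible, products 25→210 °C: 1895.2 kJ/min
Q = ΔH = -4149.5 kJ/min = -69.158 kW
Heat removed = 69158 W

Q_out = 69200 W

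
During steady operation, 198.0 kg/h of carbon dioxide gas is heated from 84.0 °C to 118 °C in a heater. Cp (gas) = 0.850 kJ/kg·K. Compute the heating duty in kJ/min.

Q = 95.4 kJ/min

Q = ṁ·Cp·ΔT = 198.0 × 0.850 × (118 − 84.0) = 5722.2 kJ/h
Converting: 5722.2 / 3600 s = 1.5895 kW
Heating duty = 95.37 kJ/min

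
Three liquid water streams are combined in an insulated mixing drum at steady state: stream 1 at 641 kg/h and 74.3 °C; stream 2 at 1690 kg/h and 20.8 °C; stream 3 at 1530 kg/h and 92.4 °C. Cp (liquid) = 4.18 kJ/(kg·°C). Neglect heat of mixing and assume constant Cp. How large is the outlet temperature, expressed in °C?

T_out = 58.1 °C

Adiabatic, steady state ⇒ Σ ṁᵢCp,ᵢ(T_out − Tᵢ) = 0
T_out = Σ ṁᵢCp,ᵢTᵢ / Σ ṁᵢCp,ᵢ
      = 936950 / 16139 = 58.055 °C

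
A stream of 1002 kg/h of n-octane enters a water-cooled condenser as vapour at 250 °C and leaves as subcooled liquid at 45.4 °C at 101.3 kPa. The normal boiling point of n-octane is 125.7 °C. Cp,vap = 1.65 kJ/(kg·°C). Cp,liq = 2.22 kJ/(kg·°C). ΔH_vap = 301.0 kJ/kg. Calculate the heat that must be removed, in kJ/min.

vapour 250→125.7 °C: -205.09 kJ/kg
condensation at 125.7 °C: -301 kJ/kg
liquid 125.7→45.4 °C: -178.27 kJ/kg
Δh = -205.09 + -301 + -178.27 = -684.36 kJ/kg
Q = ṁ·Δh = 1002 kg/h × -684.36 kJ/kg = -685730 kJ/h
|Q| = 190.48 kW = 11429 kJ/min

Q_c = 11400 kJ/min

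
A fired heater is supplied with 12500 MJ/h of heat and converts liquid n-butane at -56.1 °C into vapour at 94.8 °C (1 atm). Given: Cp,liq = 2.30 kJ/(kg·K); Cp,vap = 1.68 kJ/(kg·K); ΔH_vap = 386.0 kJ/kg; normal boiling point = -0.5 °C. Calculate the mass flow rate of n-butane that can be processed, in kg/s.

ṁ = 5.15 kg/s

Δh = 2.30×(-0.5−-56.1) + 386.0 + 1.68×(94.8−-0.5) = 673.98 kJ/kg
Q = 12500 MJ/h = 3472.2 kJ/s = 3472.2 kJ/s
ṁ = Q/Δh = 3472.2 / 673.98 = 5.1518 kg/s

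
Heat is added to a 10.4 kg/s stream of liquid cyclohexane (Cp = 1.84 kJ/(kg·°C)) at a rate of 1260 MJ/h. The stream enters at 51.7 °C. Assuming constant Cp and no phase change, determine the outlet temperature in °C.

T_out = 70.0 °C

Q = 1260 MJ/h = 350 kJ/s
ΔT = Q/(ṁ·Cp) = 350/(10.4×1.84) = 18.29 K
T_out = 51.7 + 18.29 = 69.99 °C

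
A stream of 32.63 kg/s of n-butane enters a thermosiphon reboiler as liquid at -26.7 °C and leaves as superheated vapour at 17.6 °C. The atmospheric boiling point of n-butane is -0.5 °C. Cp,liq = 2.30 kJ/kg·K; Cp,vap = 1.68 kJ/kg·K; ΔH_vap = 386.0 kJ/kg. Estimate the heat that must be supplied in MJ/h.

Q = 56000 MJ/h

liquid -26.7→-0.5 °C: 60.26 kJ/kg
vaporisation at -0.5 °C: 386 kJ/kg
vapour -0.5→17.6 °C: 30.408 kJ/kg
Δh = 60.26 + 386 + 30.408 = 476.67 kJ/kg
Q = ṁ·Δh = 32.63 kg/s × 476.67 kJ/kg = 15554 kJ/s
|Q| = 15554 kW = 55993 MJ/h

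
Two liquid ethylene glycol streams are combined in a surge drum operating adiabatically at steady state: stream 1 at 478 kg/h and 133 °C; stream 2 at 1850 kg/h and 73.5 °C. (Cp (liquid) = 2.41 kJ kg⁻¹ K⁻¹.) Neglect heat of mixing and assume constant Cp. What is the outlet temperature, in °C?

No heat crosses the boundary, so H_out = H_in.
T_out = Σ ṁᵢCp,ᵢTᵢ / Σ ṁᵢCp,ᵢ
      = 480910 / 5610.5 = 85.717 °C

T_out = 85.7 °C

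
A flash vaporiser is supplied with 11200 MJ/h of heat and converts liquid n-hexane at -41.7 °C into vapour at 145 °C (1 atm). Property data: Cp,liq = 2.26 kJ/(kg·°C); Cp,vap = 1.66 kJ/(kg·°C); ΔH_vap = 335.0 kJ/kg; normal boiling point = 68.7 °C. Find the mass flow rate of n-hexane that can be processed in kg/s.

ṁ = 4.37 kg/s

Δh = 2.26×(68.7−-41.7) + 335.0 + 1.66×(145−68.7) = 711.16 kJ/kg
Q = 11200 MJ/h = 3111.1 kJ/s = 3111.1 kJ/s
ṁ = Q/Δh = 3111.1 / 711.16 = 4.3747 kg/s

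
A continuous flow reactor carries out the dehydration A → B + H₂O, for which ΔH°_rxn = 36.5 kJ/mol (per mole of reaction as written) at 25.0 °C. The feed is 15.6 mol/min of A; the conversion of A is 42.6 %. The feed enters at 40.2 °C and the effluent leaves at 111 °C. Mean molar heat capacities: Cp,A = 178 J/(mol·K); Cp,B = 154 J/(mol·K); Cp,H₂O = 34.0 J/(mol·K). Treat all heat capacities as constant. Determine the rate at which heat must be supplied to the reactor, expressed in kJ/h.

Extent of reaction ξ = 0.426 × 15.6 = 6.6456 mol/min
Reaction term: ξ·ΔH°_rxn = 6.6456 × 36.5 = 242.56 kJ/min
Sensible, feed 40.2→25 °C: -42.207 kJ/min
Outlet flows (mol/min): A 8.9544, B 6.6456, H₂O 6.6456
Sensible, products 25→111 °C: 244.52 kJ/min
Q = ΔH = 444.88 kJ/min = 7.4146 kW
Heat supplied = 26693 kJ/h

Q_in = 26700 kJ/h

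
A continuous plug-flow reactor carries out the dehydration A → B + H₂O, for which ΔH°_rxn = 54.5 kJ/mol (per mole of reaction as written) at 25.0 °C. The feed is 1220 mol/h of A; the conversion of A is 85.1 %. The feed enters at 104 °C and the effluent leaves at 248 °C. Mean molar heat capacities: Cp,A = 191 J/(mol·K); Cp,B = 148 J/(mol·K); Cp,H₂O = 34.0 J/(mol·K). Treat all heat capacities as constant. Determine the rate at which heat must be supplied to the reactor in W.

Q_in = 24500 W

Extent of reaction ξ = 0.851 × 1220 = 1038.2 mol/h
Reaction term: ξ·ΔH°_rxn = 1038.2 × 54.5 = 56583 kJ/h
Sensible, feed 104→25 °C: -18409 kJ/h
Outlet flows (mol/h): A 181.78, B 1038.2, H₂O 1038.2
Sensible, products 25→248 °C: 49880 kJ/h
Q = ΔH = 88054 kJ/h = 24.459 kW
Heat supplied = 24459 W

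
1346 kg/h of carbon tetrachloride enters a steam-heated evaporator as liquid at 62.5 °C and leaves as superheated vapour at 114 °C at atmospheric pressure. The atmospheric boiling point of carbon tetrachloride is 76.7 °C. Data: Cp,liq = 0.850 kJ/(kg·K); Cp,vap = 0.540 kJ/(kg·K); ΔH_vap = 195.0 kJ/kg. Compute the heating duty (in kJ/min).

Q = 5100 kJ/min

liquid 62.5→76.7 °C: 12.07 kJ/kg
vaporisation at 76.7 °C: 195 kJ/kg
vapour 76.7→114 °C: 20.142 kJ/kg
Δh = 12.07 + 195 + 20.142 = 227.21 kJ/kg
Q = ṁ·Δh = 1346 kg/h × 227.21 kJ/kg = 305830 kJ/h
|Q| = 84.952 kW = 5097.1 kJ/min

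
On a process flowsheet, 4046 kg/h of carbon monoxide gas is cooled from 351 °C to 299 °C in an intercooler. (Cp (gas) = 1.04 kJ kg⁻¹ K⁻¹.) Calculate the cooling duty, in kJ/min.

Q = ṁ·Cp·ΔT = 4046 × 1.04 × (299 − 351) = -218810 kJ/h
Converting: 218810 / 3600 s = 60.78 kW
Cooling duty = 3646.8 kJ/min

Q_c = 3650 kJ/min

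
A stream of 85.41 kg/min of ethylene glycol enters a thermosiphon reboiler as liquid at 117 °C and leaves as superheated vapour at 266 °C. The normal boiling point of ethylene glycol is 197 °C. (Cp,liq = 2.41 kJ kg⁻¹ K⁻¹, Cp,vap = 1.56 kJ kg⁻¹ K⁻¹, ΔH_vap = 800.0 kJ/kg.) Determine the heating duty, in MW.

Q = 1.57 MW

liquid 117→197 °C: 192.8 kJ/kg
vaporisation at 197 °C: 800 kJ/kg
vapour 197→266 °C: 107.64 kJ/kg
Δh = 192.8 + 800 + 107.64 = 1100.4 kJ/kg
Q = ṁ·Δh = 85.41 kg/min × 1100.4 kJ/kg = 93989 kJ/min
|Q| = 1566.5 kW = 1.5665 MW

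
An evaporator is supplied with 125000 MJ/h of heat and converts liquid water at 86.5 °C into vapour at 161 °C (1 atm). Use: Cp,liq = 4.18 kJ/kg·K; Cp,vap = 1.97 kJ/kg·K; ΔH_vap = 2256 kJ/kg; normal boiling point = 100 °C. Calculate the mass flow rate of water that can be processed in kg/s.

Δh = 4.18×(100−86.5) + 2256 + 1.97×(161−100) = 2432.6 kJ/kg
Q = 125000 MJ/h = 34722 kJ/s = 34722 kJ/s
ṁ = Q/Δh = 34722 / 2432.6 = 14.274 kg/s

ṁ = 14.3 kg/s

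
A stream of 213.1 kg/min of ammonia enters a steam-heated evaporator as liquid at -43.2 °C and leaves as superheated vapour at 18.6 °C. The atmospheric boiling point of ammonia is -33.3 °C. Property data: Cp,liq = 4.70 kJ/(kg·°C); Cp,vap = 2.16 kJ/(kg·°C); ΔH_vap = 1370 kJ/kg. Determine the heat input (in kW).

Q = 5430 kW

liquid -43.2→-33.3 °C: 46.53 kJ/kg
vaporisation at -33.3 °C: 1370 kJ/kg
vapour -33.3→18.6 °C: 112.1 kJ/kg
Δh = 46.53 + 1370 + 112.1 = 1528.6 kJ/kg
Q = ṁ·Δh = 213.1 kg/min × 1528.6 kJ/kg = 325750 kJ/min
|Q| = 5429.2 kW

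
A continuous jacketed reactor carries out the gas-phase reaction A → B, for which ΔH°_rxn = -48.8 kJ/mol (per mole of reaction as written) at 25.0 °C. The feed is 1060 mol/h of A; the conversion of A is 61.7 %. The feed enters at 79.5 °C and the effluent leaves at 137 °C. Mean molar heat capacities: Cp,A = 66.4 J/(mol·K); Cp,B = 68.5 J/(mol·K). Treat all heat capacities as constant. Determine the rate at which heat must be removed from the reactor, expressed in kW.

Extent of reaction ξ = 0.617 × 1060 = 654.02 mol/h
Reaction term: ξ·ΔH°_rxn = 654.02 × -48.8 = -31916 kJ/h
Sensible, feed 79.5→25 °C: -3835.9 kJ/h
Outlet flows (mol/h): A 405.98, B 654.02
Sensible, products 25→137 °C: 8036.8 kJ/h
Q = ΔH = -27715 kJ/h = -7.6987 kW
Heat removed = 7.6987 kW

Q_out = 7.70 kW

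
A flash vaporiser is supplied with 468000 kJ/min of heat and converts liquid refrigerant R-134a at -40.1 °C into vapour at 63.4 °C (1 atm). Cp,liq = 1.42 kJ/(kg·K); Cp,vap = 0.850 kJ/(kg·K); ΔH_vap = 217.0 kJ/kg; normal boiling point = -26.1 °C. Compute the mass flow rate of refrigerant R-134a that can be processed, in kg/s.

Δh = 1.42×(-26.1−-40.1) + 217.0 + 0.850×(63.4−-26.1) = 312.95 kJ/kg
Q = 468000 kJ/min = 7800 kJ/s = 7800 kJ/s
ṁ = Q/Δh = 7800 / 312.95 = 24.924 kg/s

ṁ = 24.9 kg/s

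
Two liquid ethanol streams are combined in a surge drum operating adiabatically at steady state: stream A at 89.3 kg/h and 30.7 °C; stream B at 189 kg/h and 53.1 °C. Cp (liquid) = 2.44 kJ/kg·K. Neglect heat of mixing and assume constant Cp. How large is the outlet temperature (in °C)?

Energy balance with Q = 0: Σ ṁᵢCp,ᵢ(T_out − Tᵢ) = 0
T_out = Σ ṁᵢCp,ᵢTᵢ / Σ ṁᵢCp,ᵢ
      = 31177 / 679.05 = 45.912 °C

T_out = 45.9 °C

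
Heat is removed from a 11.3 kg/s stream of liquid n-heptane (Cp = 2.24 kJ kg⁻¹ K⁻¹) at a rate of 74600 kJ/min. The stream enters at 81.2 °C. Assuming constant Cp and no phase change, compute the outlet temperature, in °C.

Q = 74600 kJ/min = 1243.3 kJ/s
ΔT = Q/(ṁ·Cp) = 1243.3/(11.3×2.24) = 49.12 K
T_out = 81.2 − 49.12 = 32.08 °C

T_out = 32.1 °C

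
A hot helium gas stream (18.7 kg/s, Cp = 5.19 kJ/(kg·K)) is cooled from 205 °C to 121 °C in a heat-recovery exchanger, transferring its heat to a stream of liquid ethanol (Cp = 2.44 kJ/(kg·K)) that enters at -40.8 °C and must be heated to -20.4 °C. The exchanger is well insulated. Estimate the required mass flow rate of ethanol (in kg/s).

Heat released by hot stream: Q = 18.7 × 5.19 × (205 − 121) = 8152.5 kJ/s
Energy balance on cold side (adiabatic exchanger): Q = ṁ_c·Cp_c·(T_c,out − T_c,in)
ṁ_c = 8152.5 / [2.44 × (-20.4 − -40.8)] = 163.78 kg/s

ṁ_c = 164 kg/s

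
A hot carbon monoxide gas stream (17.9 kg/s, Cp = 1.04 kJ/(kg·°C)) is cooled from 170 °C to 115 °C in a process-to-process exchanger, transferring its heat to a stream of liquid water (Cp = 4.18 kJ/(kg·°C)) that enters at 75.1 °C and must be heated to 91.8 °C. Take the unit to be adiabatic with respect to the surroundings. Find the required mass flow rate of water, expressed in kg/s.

ṁ_c = 14.7 kg/s

Heat released by hot stream: Q = 17.9 × 1.04 × (170 − 115) = 1023.9 kJ/s
Energy balance on cold side (adiabatic exchanger): Q = ṁ_c·Cp_c·(T_c,out − T_c,in)
ṁ_c = 1023.9 / [4.18 × (91.8 − 75.1)] = 14.668 kg/s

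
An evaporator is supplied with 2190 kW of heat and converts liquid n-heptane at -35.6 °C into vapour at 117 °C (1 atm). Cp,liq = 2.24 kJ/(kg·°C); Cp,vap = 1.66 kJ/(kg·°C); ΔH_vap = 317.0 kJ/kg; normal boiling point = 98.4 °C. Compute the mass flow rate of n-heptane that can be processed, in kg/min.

ṁ = 203 kg/min

Δh = 2.24×(98.4−-35.6) + 317.0 + 1.66×(117−98.4) = 648.04 kJ/kg
Q = 2190 kW = 2190 kJ/s = 131400 kJ/min
ṁ = Q/Δh = 131400 / 648.04 = 202.77 kg/min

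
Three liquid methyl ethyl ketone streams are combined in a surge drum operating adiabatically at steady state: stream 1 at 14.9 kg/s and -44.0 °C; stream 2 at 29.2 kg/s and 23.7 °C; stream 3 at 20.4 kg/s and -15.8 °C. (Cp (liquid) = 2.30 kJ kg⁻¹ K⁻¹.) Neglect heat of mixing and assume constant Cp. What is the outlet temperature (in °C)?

Adiabatic, steady state ⇒ Σ ṁᵢCp,ᵢ(T_out − Tᵢ) = 0
Σ ṁᵢCp,ᵢTᵢ = 14.9×2.30×-44.0 + 29.2×2.30×23.7 + 20.4×2.30×-15.8 = -657.52
Σ ṁᵢCp,ᵢ = 14.9×2.30 + 29.2×2.30 + 20.4×2.30 = 148.35
T_out = -657.52 / 148.35 = -4.4322 °C

T_out = -4.43 °C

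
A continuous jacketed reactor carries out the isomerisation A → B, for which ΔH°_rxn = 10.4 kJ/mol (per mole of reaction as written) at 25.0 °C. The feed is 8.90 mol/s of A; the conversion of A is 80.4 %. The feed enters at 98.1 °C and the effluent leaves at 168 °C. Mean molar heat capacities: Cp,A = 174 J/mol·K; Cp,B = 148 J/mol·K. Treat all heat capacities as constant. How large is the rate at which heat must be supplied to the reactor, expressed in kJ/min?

Extent of reaction ξ = 0.804 × 8.90 = 7.1556 mol/s
Reaction term: ξ·ΔH°_rxn = 7.1556 × 10.4 = 74.418 kJ/s
Sensible, feed 98.1→25 °C: -113.2 kJ/s
Outlet flows (mol/s): A 1.7444, B 7.1556
Sensible, products 25→168 °C: 194.85 kJ/s
Q = ΔH = 156.06 kJ/s = 156.06 kW
Heat supplied = 9363.7 kJ/min

Q_in = 9360 kJ/min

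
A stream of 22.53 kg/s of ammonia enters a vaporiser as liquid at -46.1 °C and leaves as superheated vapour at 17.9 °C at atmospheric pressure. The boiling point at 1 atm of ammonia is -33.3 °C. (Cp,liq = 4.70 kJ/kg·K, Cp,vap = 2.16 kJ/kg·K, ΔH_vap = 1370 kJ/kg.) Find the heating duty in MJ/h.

liquid -46.1→-33.3 °C: 60.16 kJ/kg
vaporisation at -33.3 °C: 1370 kJ/kg
vapour -33.3→17.9 °C: 110.59 kJ/kg
Δh = 60.16 + 1370 + 110.59 = 1540.8 kJ/kg
Q = ṁ·Δh = 22.53 kg/s × 1540.8 kJ/kg = 34713 kJ/s
|Q| = 34713 kW = 124970 MJ/h

Q = 125000 MJ/h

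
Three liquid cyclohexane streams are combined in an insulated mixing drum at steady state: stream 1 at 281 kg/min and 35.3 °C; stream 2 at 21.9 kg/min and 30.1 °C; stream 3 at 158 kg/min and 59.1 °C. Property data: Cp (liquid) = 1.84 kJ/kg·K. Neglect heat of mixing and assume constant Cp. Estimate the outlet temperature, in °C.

T_out = 43.2 °C

No heat crosses the boundary, so H_out = H_in.
Σ ṁᵢCp,ᵢTᵢ = 281×1.84×35.3 + 21.9×1.84×30.1 + 158×1.84×59.1 = 36646
Σ ṁᵢCp,ᵢ = 281×1.84 + 21.9×1.84 + 158×1.84 = 848.06
T_out = 36646 / 848.06 = 43.212 °C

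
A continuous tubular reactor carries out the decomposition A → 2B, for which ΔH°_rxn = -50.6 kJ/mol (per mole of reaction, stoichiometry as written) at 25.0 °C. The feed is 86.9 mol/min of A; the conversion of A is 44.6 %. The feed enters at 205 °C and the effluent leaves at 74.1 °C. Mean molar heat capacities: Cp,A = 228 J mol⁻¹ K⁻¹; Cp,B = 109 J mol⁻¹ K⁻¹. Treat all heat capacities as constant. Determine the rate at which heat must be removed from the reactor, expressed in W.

Extent of reaction ξ = 0.446 × 86.9 = 38.757 mol/min
Reaction term: ξ·ΔH°_rxn = 38.757 × -50.6 = -1961.1 kJ/min
Sensible, feed 205→25 °C: -3566.4 kJ/min
Outlet flows (mol/min): A 48.143, B 77.515
Sensible, products 25→74.1 °C: 953.8 kJ/min
Q = ΔH = -4573.7 kJ/min = -76.228 kW
Heat removed = 76228 W

Q_out = 76200 W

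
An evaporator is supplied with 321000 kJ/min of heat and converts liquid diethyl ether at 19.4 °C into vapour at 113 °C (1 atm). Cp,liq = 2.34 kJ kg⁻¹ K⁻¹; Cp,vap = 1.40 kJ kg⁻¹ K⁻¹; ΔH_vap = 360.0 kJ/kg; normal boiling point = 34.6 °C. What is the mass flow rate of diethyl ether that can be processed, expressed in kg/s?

ṁ = 10.6 kg/s

Δh = 2.34×(34.6−19.4) + 360.0 + 1.40×(113−34.6) = 505.33 kJ/kg
Q = 321000 kJ/min = 5350 kJ/s = 5350 kJ/s
ṁ = Q/Δh = 5350 / 505.33 = 10.587 kg/s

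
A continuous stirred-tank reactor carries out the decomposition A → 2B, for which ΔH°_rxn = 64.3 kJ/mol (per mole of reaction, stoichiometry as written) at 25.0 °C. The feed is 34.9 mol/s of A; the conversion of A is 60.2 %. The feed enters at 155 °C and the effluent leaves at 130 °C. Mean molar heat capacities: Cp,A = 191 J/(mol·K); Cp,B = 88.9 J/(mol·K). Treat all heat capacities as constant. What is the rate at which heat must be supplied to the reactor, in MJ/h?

Extent of reaction ξ = 0.602 × 34.9 = 21.01 mol/s
Reaction term: ξ·ΔH°_rxn = 21.01 × 64.3 = 1350.9 kJ/s
Sensible, feed 155→25 °C: -866.57 kJ/s
Outlet flows (mol/s): A 13.89, B 42.02
Sensible, products 25→130 °C: 670.8 kJ/s
Q = ΔH = 1155.2 kJ/s = 1155.2 kW
Heat supplied = 4158.6 MJ/h

Q_in = 4160 MJ/h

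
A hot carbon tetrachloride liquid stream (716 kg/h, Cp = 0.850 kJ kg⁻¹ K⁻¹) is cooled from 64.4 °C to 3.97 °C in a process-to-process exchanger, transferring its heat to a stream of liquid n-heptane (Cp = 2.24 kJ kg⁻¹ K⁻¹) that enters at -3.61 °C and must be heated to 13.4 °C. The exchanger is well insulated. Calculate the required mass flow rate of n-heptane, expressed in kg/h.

ṁ_c = 965 kg/h

Heat released by hot stream: Q = 716 × 0.850 × (64.4 − 3.97) = 36778 kJ/h
Energy balance on cold side (adiabatic exchanger): Q = ṁ_c·Cp_c·(T_c,out − T_c,in)
ṁ_c = 36778 / [2.24 × (13.4 − -3.61)] = 965.23 kg/h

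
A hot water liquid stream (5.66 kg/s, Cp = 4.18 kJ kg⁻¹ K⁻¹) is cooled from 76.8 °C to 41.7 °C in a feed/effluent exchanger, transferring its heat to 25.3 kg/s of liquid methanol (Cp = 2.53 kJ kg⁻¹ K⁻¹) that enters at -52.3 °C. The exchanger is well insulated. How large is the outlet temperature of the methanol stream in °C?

T_c,out = -39.3 °C

Heat released by hot stream: Q = 5.66 × 4.18 × (76.8 − 41.7) = 830.42 kJ/s
Energy balance on cold side (adiabatic exchanger): Q = ṁ_c·Cp_c·(T_c,out − T_c,in)
T_c,out = -52.3 + 830.42/(25.3 × 2.53) = -39.326 °C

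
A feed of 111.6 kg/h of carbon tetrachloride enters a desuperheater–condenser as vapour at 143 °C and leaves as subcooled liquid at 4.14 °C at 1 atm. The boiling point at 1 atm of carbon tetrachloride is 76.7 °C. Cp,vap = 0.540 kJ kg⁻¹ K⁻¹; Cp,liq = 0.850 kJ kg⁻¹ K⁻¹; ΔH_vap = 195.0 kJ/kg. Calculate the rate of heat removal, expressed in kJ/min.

Q_c = 544 kJ/min

vapour 143→76.7 °C: -35.802 kJ/kg
condensation at 76.7 °C: -195 kJ/kg
liquid 76.7→4.14 °C: -61.676 kJ/kg
Δh = -35.802 + -195 + -61.676 = -292.48 kJ/kg
Q = ṁ·Δh = 111.6 kg/h × -292.48 kJ/kg = -32641 kJ/h
|Q| = 9.0668 kW = 544.01 kJ/min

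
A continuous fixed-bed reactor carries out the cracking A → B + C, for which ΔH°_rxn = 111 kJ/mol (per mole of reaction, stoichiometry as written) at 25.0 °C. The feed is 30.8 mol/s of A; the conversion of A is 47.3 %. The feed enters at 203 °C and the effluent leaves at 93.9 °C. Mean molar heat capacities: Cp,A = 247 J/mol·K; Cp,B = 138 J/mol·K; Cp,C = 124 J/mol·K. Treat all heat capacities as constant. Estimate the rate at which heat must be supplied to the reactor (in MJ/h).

Q_in = 2890 MJ/h

Extent of reaction ξ = 0.473 × 30.8 = 14.568 mol/s
Reaction term: ξ·ΔH°_rxn = 14.568 × 111 = 1617.1 kJ/s
Sensible, feed 203→25 °C: -1354.2 kJ/s
Outlet flows (mol/s): A 16.232, B 14.568, C 14.568
Sensible, products 25→93.9 °C: 539.22 kJ/s
Q = ΔH = 802.16 kJ/s = 802.16 kW
Heat supplied = 2887.8 MJ/h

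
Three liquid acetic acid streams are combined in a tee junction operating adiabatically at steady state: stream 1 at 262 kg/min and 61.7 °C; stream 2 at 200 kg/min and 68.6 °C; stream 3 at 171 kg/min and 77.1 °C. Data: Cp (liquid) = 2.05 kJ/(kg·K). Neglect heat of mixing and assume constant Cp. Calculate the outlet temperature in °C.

T_out = 68.0 °C

No heat crosses the boundary, so H_out = H_in.
Σ ṁᵢCp,ᵢTᵢ = 262×2.05×61.7 + 200×2.05×68.6 + 171×2.05×77.1 = 88292
Σ ṁᵢCp,ᵢ = 262×2.05 + 200×2.05 + 171×2.05 = 1297.6
T_out = 88292 / 1297.6 = 68.04 °C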